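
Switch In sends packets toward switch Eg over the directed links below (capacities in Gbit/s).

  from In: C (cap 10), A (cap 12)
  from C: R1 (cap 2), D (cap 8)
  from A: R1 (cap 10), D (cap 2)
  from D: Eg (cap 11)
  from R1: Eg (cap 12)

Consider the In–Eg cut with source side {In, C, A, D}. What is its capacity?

Edges leaving {In, C, A, D}: C→R1 (2), A→R1 (10), D→Eg (11).
Cut capacity = 2 + 10 + 11 = 23.

23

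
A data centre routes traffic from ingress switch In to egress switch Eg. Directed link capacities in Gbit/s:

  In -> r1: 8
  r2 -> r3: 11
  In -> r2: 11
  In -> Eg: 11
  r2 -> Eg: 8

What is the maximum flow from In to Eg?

19

Augment In→Eg: bottleneck 11, flow now 11.
Augment In→r2→Eg: bottleneck 8, flow now 19.
No augmenting path remains; maximum flow = 19.
In the residual graph, reachable from In: {In, r1, r2, r3}.
Min-cut edges: In→Eg (11), r2→Eg (8); capacity 11 + 8 = 19.
This cut is saturated, so no flow can exceed 19.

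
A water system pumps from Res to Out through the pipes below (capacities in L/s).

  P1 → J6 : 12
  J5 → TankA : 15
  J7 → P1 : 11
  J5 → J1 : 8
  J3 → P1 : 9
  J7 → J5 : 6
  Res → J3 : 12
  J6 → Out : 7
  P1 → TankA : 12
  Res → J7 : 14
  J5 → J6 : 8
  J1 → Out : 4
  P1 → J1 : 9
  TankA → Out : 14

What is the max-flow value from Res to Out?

23

Augment Res→J3→P1→J1→Out: bottleneck 4, flow now 4.
Augment Res→J3→P1→J6→Out: bottleneck 5, flow now 9.
Augment Res→J7→J5→J6→Out: bottleneck 2, flow now 11.
Augment Res→J7→J5→TankA→Out: bottleneck 4, flow now 15.
Augment Res→J7→P1→TankA→Out: bottleneck 8, flow now 23.
No augmenting path remains; maximum flow = 23.
In the residual graph, reachable from Res: {Res, J3}.
Min-cut edges: Res→J7 (14), J3→P1 (9); capacity 14 + 9 = 23.
This cut is saturated, so no flow can exceed 23.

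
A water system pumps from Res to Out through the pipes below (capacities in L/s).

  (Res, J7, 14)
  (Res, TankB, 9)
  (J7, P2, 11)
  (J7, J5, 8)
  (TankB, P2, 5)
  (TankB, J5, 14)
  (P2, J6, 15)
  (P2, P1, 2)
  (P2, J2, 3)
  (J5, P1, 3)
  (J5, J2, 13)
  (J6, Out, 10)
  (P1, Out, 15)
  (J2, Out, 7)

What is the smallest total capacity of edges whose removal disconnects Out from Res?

22

Augment Res→J7→P2→J6→Out: bottleneck 10, flow now 10.
Augment Res→J7→P2→P1→Out: bottleneck 1, flow now 11.
Augment Res→J7→J5→P1→Out: bottleneck 3, flow now 14.
Augment Res→TankB→P2→P1→Out: bottleneck 1, flow now 15.
Augment Res→TankB→P2→J2→Out: bottleneck 3, flow now 18.
Augment Res→TankB→J5→J2→Out: bottleneck 4, flow now 22.
No augmenting path remains; maximum flow = 22.
By max-flow min-cut, the minimum cut capacity equals the max flow.
In the residual graph, reachable from Res: {Res, J7, TankB, P2, J5, J6, J2}.
Min-cut edges: P2→P1 (2), J5→P1 (3), J6→Out (10), J2→Out (7); capacity 2 + 3 + 10 + 7 = 22.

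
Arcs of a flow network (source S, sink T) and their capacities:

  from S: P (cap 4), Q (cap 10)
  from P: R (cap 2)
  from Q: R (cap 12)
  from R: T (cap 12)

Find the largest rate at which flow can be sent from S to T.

12

Augment S→P→R→T: bottleneck 2, flow now 2.
Augment S→Q→R→T: bottleneck 10, flow now 12.
No augmenting path remains; maximum flow = 12.
In the residual graph, reachable from S: {S, P}.
Min-cut edges: S→Q (10), P→R (2); capacity 10 + 2 = 12.
This cut is saturated, so no flow can exceed 12.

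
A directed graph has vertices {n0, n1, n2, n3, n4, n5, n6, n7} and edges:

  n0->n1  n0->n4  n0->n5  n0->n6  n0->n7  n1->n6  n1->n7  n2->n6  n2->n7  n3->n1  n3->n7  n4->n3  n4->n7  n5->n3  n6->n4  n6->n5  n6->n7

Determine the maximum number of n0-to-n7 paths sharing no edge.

5

Assign every edge capacity 1; by Menger, the answer equals the max flow.
Path n0→n7 (+1); total 1.
Path n0→n1→n7 (+1); total 2.
Path n0→n4→n7 (+1); total 3.
Path n0→n6→n7 (+1); total 4.
Path n0→n5→n3→n7 (+1); total 5.
No residual n0→n7 path; max flow = 5.
Certifying cut of size 5: {n0→n1, n0→n4, n0→n5, n0→n6, n0→n7}.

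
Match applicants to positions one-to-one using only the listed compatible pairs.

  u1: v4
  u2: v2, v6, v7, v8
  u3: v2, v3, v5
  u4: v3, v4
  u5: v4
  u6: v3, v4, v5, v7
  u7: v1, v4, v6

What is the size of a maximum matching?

6

Unit-capacity flow: source→left, listed edges, right→sink; max matching = max flow.
Augmenting path u1→v4 (+1); matched 1.
Augmenting path u2→v2 (+1); matched 2.
Augmenting path u3→v3 (+1); matched 3.
Augmenting path u6→v5 (+1); matched 4.
Augmenting path u7→v1 (+1); matched 5.
Augmenting path u4→v3→u3→v2→u2→v6 (+1); matched 6.
No augmenting path remains; maximum matching = 6.
König certificate: {u2, u3, u4, u6, u7, v4} is a vertex cover of size 6 (every listed pair touches it), so no matching can be larger.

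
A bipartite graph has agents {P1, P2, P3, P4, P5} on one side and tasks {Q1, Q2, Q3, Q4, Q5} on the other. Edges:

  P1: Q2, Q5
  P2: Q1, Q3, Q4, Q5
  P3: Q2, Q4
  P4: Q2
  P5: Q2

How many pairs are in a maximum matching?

Unit-capacity flow: source→left, listed edges, right→sink; max matching = max flow.
Augmenting path P1→Q2 (+1); matched 1.
Augmenting path P2→Q1 (+1); matched 2.
Augmenting path P3→Q4 (+1); matched 3.
Augmenting path P4→Q2→P1→Q5 (+1); matched 4.
No augmenting path remains; maximum matching = 4.
König certificate: {P1, P2, P3, Q2} is a vertex cover of size 4 (every listed pair touches it), so no matching can be larger.

4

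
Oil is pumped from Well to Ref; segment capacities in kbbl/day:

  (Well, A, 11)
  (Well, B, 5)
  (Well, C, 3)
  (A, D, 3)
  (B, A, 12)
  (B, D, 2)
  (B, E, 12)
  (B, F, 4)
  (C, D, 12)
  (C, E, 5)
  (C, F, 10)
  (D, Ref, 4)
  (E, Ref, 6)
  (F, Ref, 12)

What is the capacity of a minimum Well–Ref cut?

Augment Well→A→D→Ref: bottleneck 3, flow now 3.
Augment Well→B→D→Ref: bottleneck 1, flow now 4.
Augment Well→B→E→Ref: bottleneck 4, flow now 8.
Augment Well→C→E→Ref: bottleneck 2, flow now 10.
Augment Well→C→F→Ref: bottleneck 1, flow now 11.
No augmenting path remains; maximum flow = 11.
By max-flow min-cut, the minimum cut capacity equals the max flow.
In the residual graph, reachable from Well: {Well, A}.
Min-cut edges: Well→B (5), Well→C (3), A→D (3); capacity 5 + 3 + 3 = 11.

11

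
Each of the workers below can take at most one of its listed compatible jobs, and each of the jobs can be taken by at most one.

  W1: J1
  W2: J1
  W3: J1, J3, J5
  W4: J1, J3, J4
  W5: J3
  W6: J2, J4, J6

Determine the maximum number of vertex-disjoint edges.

5

Unit-capacity flow: source→left, listed edges, right→sink; max matching = max flow.
Augmenting path W1→J1 (+1); matched 1.
Augmenting path W3→J3 (+1); matched 2.
Augmenting path W4→J4 (+1); matched 3.
Augmenting path W6→J2 (+1); matched 4.
Augmenting path W5→J3→W3→J5 (+1); matched 5.
No augmenting path remains; maximum matching = 5.
König certificate: {W3, W4, W5, W6, J1} is a vertex cover of size 5 (every listed pair touches it), so no matching can be larger.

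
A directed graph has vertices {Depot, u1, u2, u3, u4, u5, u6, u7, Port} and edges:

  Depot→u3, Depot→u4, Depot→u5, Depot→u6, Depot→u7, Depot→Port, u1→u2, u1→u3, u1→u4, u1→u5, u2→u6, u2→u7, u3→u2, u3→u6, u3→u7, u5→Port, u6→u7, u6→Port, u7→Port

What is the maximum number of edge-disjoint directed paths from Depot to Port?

Assign every edge capacity 1; by Menger, the answer equals the max flow.
Path Depot→Port (+1); total 1.
Path Depot→u5→Port (+1); total 2.
Path Depot→u6→Port (+1); total 3.
Path Depot→u7→Port (+1); total 4.
No residual Depot→Port path; max flow = 4.
Certifying cut of size 4: {Depot→Port, Depot→u5, u6→Port, u7→Port}.

4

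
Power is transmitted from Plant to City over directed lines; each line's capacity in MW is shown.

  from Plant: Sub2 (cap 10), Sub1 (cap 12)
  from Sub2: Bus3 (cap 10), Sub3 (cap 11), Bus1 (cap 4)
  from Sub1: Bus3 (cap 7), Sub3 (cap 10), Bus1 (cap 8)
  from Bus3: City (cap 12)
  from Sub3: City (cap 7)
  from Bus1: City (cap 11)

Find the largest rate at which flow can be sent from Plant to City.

22

Augment Plant→Sub2→Bus3→City: bottleneck 10, flow now 10.
Augment Plant→Sub1→Bus3→City: bottleneck 2, flow now 12.
Augment Plant→Sub1→Sub3→City: bottleneck 7, flow now 19.
Augment Plant→Sub1→Bus1→City: bottleneck 3, flow now 22.
No augmenting path remains; maximum flow = 22.
In the residual graph, reachable from Plant: {Plant}.
Min-cut edges: Plant→Sub2 (10), Plant→Sub1 (12); capacity 10 + 12 = 22.
This cut is saturated, so no flow can exceed 22.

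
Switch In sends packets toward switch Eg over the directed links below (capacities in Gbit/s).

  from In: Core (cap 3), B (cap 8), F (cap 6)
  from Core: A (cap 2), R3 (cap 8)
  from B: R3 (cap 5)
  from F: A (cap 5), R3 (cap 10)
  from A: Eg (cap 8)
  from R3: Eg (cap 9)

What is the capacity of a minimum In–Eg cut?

Augment In→Core→A→Eg: bottleneck 2, flow now 2.
Augment In→Core→R3→Eg: bottleneck 1, flow now 3.
Augment In→B→R3→Eg: bottleneck 5, flow now 8.
Augment In→F→A→Eg: bottleneck 5, flow now 13.
Augment In→F→R3→Eg: bottleneck 1, flow now 14.
No augmenting path remains; maximum flow = 14.
By max-flow min-cut, the minimum cut capacity equals the max flow.
In the residual graph, reachable from In: {In, B}.
Min-cut edges: In→Core (3), In→F (6), B→R3 (5); capacity 3 + 6 + 5 = 14.

14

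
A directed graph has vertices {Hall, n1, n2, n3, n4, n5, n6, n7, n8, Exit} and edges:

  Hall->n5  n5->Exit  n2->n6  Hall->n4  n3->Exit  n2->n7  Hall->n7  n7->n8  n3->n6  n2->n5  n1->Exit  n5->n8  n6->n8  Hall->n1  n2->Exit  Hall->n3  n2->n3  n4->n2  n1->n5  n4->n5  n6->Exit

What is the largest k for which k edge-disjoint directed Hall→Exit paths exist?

Assign every edge capacity 1; by Menger, the answer equals the max flow.
Path Hall→n1→Exit (+1); total 1.
Path Hall→n3→Exit (+1); total 2.
Path Hall→n5→Exit (+1); total 3.
Path Hall→n4→n2→Exit (+1); total 4.
No residual Hall→Exit path; max flow = 4.
Certifying cut of size 4: {Hall→n1, Hall→n3, Hall→n4, Hall→n5}.

4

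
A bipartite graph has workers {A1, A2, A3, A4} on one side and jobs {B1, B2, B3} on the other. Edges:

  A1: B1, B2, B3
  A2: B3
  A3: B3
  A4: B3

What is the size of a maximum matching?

2

Unit-capacity flow: source→left, listed edges, right→sink; max matching = max flow.
Augmenting path A1→B1 (+1); matched 1.
Augmenting path A2→B3 (+1); matched 2.
No augmenting path remains; maximum matching = 2.
König certificate: {A1, B3} is a vertex cover of size 2 (every listed pair touches it), so no matching can be larger.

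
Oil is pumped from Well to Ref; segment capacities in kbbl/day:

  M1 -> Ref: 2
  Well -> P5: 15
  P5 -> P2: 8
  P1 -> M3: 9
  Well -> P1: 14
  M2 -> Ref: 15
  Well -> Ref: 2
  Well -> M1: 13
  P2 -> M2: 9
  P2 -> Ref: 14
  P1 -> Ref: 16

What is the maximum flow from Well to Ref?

26

Augment Well→Ref: bottleneck 2, flow now 2.
Augment Well→P1→Ref: bottleneck 14, flow now 16.
Augment Well→M1→Ref: bottleneck 2, flow now 18.
Augment Well→P5→P2→Ref: bottleneck 8, flow now 26.
No augmenting path remains; maximum flow = 26.
In the residual graph, reachable from Well: {Well, P5, M1}.
Min-cut edges: Well→P1 (14), Well→Ref (2), P5→P2 (8), M1→Ref (2); capacity 14 + 2 + 8 + 2 = 26.
This cut is saturated, so no flow can exceed 26.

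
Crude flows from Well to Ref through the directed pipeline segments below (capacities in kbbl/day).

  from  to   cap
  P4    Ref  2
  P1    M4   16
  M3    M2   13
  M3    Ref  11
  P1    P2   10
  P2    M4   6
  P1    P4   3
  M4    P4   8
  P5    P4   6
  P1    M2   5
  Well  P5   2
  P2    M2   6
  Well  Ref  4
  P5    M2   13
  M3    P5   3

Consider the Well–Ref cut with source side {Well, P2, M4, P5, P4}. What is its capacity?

Edges leaving {Well, P2, M4, P5, P4}: Well→Ref (4), P2→M2 (6), P5→M2 (13), P4→Ref (2).
Cut capacity = 4 + 6 + 13 + 2 = 25.

25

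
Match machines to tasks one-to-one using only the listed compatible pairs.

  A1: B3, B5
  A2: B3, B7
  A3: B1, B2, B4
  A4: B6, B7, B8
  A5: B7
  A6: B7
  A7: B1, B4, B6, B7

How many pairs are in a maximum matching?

Unit-capacity flow: source→left, listed edges, right→sink; max matching = max flow.
Augmenting path A1→B3 (+1); matched 1.
Augmenting path A2→B7 (+1); matched 2.
Augmenting path A3→B1 (+1); matched 3.
Augmenting path A4→B6 (+1); matched 4.
Augmenting path A7→B4 (+1); matched 5.
Augmenting path A5→B7→A2→B3→A1→B5 (+1); matched 6.
No augmenting path remains; maximum matching = 6.
König certificate: {A1, A2, A3, A4, A7, B7} is a vertex cover of size 6 (every listed pair touches it), so no matching can be larger.

6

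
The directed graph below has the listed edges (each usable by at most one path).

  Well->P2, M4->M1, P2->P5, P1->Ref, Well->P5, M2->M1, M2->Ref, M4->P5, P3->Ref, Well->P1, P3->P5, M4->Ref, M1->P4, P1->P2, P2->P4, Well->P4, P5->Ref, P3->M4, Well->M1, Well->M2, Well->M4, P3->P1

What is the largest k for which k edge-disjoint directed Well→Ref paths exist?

4

Assign every edge capacity 1; by Menger, the answer equals the max flow.
Path Well→M2→Ref (+1); total 1.
Path Well→M4→Ref (+1); total 2.
Path Well→P5→Ref (+1); total 3.
Path Well→P1→Ref (+1); total 4.
No residual Well→Ref path; max flow = 4.
Certifying cut of size 4: {P5→Ref, Well→M2, Well→M4, Well→P1}.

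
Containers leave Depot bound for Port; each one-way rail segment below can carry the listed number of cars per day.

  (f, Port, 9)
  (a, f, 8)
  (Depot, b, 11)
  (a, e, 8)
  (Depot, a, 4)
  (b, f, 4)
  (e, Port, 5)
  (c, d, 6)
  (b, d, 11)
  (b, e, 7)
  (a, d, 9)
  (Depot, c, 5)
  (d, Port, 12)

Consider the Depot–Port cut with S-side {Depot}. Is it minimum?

Given cut capacity: 4 + 11 + 5 = 20.
Augment Depot→a→d→Port: bottleneck 4, flow now 4.
Augment Depot→b→d→Port: bottleneck 8, flow now 12.
Augment Depot→b→e→Port: bottleneck 3, flow now 15.
Augment Depot→c→d→a→e→Port: bottleneck 2, flow now 17. (uses reverse residual edge)
Augment Depot→c→d→a→f→Port: bottleneck 2, flow now 19. (uses reverse residual edge)
Augment Depot→c→d→b→f→Port: bottleneck 1, flow now 20. (uses reverse residual edge)
No augmenting path remains; maximum flow = 20.
Cut capacity 20 equals the max flow, so it is a minimum cut.

Yes — it is a minimum cut (capacity 20).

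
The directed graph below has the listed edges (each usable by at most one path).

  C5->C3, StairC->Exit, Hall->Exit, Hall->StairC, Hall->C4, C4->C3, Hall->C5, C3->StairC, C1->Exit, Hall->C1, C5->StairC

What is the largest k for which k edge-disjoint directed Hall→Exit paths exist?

Assign every edge capacity 1; by Menger, the answer equals the max flow.
Path Hall→Exit (+1); total 1.
Path Hall→C1→Exit (+1); total 2.
Path Hall→StairC→Exit (+1); total 3.
No residual Hall→Exit path; max flow = 3.
Certifying cut of size 3: {Hall→C1, Hall→Exit, StairC→Exit}.

3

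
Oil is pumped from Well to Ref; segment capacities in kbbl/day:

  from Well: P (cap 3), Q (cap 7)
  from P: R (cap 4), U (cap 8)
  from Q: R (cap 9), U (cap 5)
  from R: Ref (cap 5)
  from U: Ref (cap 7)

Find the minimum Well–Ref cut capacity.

10

Augment Well→P→R→Ref: bottleneck 3, flow now 3.
Augment Well→Q→R→Ref: bottleneck 2, flow now 5.
Augment Well→Q→U→Ref: bottleneck 5, flow now 10.
No augmenting path remains; maximum flow = 10.
By max-flow min-cut, the minimum cut capacity equals the max flow.
In the residual graph, reachable from Well: {Well}.
Min-cut edges: Well→P (3), Well→Q (7); capacity 3 + 7 = 10.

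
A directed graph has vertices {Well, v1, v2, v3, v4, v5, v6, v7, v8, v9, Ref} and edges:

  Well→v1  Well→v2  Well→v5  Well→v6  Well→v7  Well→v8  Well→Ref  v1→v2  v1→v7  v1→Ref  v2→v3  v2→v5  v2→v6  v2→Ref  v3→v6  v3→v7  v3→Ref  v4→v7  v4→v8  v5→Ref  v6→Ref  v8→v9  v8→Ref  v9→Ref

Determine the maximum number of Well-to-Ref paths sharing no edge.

6

Assign every edge capacity 1; by Menger, the answer equals the max flow.
Path Well→Ref (+1); total 1.
Path Well→v1→Ref (+1); total 2.
Path Well→v2→Ref (+1); total 3.
Path Well→v5→Ref (+1); total 4.
Path Well→v6→Ref (+1); total 5.
Path Well→v8→Ref (+1); total 6.
No residual Well→Ref path; max flow = 6.
Certifying cut of size 6: {Well→Ref, Well→v1, Well→v2, Well→v5, Well→v6, Well→v8}.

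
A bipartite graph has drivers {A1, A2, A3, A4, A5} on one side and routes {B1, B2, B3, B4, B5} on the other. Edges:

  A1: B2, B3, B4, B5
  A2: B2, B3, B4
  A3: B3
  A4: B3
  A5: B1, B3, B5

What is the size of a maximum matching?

4

Unit-capacity flow: source→left, listed edges, right→sink; max matching = max flow.
Augmenting path A1→B2 (+1); matched 1.
Augmenting path A2→B3 (+1); matched 2.
Augmenting path A5→B1 (+1); matched 3.
Augmenting path A3→B3→A2→B4 (+1); matched 4.
No augmenting path remains; maximum matching = 4.
König certificate: {A1, A2, A5, B3} is a vertex cover of size 4 (every listed pair touches it), so no matching can be larger.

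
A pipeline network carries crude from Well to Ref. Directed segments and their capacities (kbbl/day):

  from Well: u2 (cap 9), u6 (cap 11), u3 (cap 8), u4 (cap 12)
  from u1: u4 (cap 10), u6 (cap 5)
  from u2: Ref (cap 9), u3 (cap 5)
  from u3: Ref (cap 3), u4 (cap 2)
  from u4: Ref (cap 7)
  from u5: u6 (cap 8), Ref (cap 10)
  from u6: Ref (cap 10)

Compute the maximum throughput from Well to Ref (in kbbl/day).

29

Augment Well→u2→Ref: bottleneck 9, flow now 9.
Augment Well→u3→Ref: bottleneck 3, flow now 12.
Augment Well→u4→Ref: bottleneck 7, flow now 19.
Augment Well→u6→Ref: bottleneck 10, flow now 29.
No augmenting path remains; maximum flow = 29.
In the residual graph, reachable from Well: {Well, u3, u4, u6}.
Min-cut edges: Well→u2 (9), u3→Ref (3), u4→Ref (7), u6→Ref (10); capacity 9 + 3 + 7 + 10 = 29.
This cut is saturated, so no flow can exceed 29.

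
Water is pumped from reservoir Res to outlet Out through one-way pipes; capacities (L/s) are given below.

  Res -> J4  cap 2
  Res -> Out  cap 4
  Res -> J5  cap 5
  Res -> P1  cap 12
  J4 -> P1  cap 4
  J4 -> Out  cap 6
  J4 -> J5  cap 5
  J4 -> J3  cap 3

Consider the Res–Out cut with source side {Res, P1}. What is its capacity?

Edges leaving {Res, P1}: Res→J4 (2), Res→J5 (5), Res→Out (4).
Cut capacity = 2 + 5 + 4 = 11.

11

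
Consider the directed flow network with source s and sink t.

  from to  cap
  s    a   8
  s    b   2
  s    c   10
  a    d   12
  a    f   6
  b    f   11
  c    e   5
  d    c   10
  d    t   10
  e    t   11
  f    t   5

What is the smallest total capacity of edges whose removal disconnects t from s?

Augment s→a→d→t: bottleneck 8, flow now 8.
Augment s→b→f→t: bottleneck 2, flow now 10.
Augment s→c→e→t: bottleneck 5, flow now 15.
No augmenting path remains; maximum flow = 15.
By max-flow min-cut, the minimum cut capacity equals the max flow.
In the residual graph, reachable from s: {s, c}.
Min-cut edges: s→a (8), s→b (2), c→e (5); capacity 8 + 2 + 5 = 15.

15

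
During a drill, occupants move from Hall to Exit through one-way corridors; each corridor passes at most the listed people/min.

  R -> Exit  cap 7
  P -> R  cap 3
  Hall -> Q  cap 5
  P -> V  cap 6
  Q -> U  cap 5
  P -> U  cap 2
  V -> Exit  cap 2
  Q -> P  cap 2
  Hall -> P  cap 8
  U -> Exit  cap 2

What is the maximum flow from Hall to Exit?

Augment Hall→P→R→Exit: bottleneck 3, flow now 3.
Augment Hall→P→U→Exit: bottleneck 2, flow now 5.
Augment Hall→P→V→Exit: bottleneck 2, flow now 7.
No augmenting path remains; maximum flow = 7.
In the residual graph, reachable from Hall: {Hall, P, Q, U, V}.
Min-cut edges: P→R (3), U→Exit (2), V→Exit (2); capacity 3 + 2 + 2 = 7.
This cut is saturated, so no flow can exceed 7.

7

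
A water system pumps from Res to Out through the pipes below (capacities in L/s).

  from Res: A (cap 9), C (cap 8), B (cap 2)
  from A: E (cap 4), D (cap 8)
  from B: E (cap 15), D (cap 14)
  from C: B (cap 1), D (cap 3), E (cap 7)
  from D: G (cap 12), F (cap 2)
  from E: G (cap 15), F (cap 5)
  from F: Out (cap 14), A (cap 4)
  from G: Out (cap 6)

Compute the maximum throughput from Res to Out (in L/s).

13

Augment Res→A→D→F→Out: bottleneck 2, flow now 2.
Augment Res→A→D→G→Out: bottleneck 6, flow now 8.
Augment Res→A→E→F→Out: bottleneck 1, flow now 9.
Augment Res→B→E→F→Out: bottleneck 2, flow now 11.
Augment Res→C→E→F→Out: bottleneck 2, flow now 13.
No augmenting path remains; maximum flow = 13.
In the residual graph, reachable from Res: {Res, A, B, C, D, E, G}.
Min-cut edges: D→F (2), E→F (5), G→Out (6); capacity 2 + 5 + 6 = 13.
This cut is saturated, so no flow can exceed 13.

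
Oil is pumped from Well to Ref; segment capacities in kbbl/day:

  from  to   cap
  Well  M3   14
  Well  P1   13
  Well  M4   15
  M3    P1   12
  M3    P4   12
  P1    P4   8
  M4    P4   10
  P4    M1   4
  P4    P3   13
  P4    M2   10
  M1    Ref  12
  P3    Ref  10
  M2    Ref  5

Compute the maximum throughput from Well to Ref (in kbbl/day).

19

Augment Well→M3→P4→M1→Ref: bottleneck 4, flow now 4.
Augment Well→M3→P4→P3→Ref: bottleneck 8, flow now 12.
Augment Well→P1→P4→P3→Ref: bottleneck 2, flow now 14.
Augment Well→P1→P4→M2→Ref: bottleneck 5, flow now 19.
No augmenting path remains; maximum flow = 19.
In the residual graph, reachable from Well: {Well, M3, P1, M4, P4, P3, M2}.
Min-cut edges: P4→M1 (4), P3→Ref (10), M2→Ref (5); capacity 4 + 10 + 5 = 19.
This cut is saturated, so no flow can exceed 19.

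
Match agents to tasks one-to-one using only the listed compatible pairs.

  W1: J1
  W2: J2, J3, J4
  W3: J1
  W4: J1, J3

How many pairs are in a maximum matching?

Unit-capacity flow: source→left, listed edges, right→sink; max matching = max flow.
Augmenting path W1→J1 (+1); matched 1.
Augmenting path W2→J2 (+1); matched 2.
Augmenting path W4→J3 (+1); matched 3.
No augmenting path remains; maximum matching = 3.
König certificate: {W2, W4, J1} is a vertex cover of size 3 (every listed pair touches it), so no matching can be larger.

3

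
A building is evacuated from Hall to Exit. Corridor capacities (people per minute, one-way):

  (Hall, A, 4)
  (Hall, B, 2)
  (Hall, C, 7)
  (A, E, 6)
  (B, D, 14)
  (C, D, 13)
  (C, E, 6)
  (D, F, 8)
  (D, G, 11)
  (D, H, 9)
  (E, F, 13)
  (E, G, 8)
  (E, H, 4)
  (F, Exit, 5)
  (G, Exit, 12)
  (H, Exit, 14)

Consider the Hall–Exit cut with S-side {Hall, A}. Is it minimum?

Given cut capacity: 2 + 7 + 6 = 15.
Augment Hall→A→E→F→Exit: bottleneck 4, flow now 4.
Augment Hall→B→D→F→Exit: bottleneck 1, flow now 5.
Augment Hall→B→D→G→Exit: bottleneck 1, flow now 6.
Augment Hall→C→D→G→Exit: bottleneck 7, flow now 13.
No augmenting path remains; maximum flow = 13.
In the residual graph, reachable from Hall: {Hall}.
Min-cut edges: Hall→A (4), Hall→B (2), Hall→C (7); capacity 4 + 2 + 7 = 13.
Cut capacity 15 exceeds the max flow 13, so it is not minimum.

No — its capacity is 15, but the minimum cut has capacity 13.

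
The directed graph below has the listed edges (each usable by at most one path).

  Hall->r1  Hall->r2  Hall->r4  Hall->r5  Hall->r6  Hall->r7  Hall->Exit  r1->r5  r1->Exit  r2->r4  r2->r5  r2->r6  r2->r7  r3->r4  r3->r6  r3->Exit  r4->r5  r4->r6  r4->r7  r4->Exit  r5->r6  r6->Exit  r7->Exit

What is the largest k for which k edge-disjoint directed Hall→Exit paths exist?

5

Assign every edge capacity 1; by Menger, the answer equals the max flow.
Path Hall→Exit (+1); total 1.
Path Hall→r1→Exit (+1); total 2.
Path Hall→r4→Exit (+1); total 3.
Path Hall→r6→Exit (+1); total 4.
Path Hall→r7→Exit (+1); total 5.
No residual Hall→Exit path; max flow = 5.
Certifying cut of size 5: {Hall→Exit, Hall→r1, r4→Exit, r6→Exit, r7→Exit}.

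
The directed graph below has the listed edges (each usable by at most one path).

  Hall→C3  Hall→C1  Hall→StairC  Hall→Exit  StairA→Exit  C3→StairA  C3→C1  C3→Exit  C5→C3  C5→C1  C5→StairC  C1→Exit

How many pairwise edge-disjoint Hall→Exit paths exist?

Assign every edge capacity 1; by Menger, the answer equals the max flow.
Path Hall→Exit (+1); total 1.
Path Hall→C3→Exit (+1); total 2.
Path Hall→C1→Exit (+1); total 3.
No residual Hall→Exit path; max flow = 3.
Certifying cut of size 3: {Hall→C1, Hall→C3, Hall→Exit}.

3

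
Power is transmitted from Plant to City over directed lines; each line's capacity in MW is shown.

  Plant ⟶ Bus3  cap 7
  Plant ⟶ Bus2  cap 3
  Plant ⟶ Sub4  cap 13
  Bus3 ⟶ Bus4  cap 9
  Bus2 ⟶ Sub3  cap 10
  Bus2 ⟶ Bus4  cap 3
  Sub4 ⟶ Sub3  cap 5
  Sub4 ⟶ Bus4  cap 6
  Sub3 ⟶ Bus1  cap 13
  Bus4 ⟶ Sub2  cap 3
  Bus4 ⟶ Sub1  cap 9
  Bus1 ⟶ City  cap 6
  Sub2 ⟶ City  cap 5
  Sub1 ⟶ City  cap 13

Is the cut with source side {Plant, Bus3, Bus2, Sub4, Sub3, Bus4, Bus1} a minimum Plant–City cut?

Yes — it is a minimum cut (capacity 18).

Given cut capacity: 3 + 9 + 6 = 18.
Augment Plant→Bus3→Bus4→Sub2→City: bottleneck 3, flow now 3.
Augment Plant→Bus3→Bus4→Sub1→City: bottleneck 4, flow now 7.
Augment Plant→Bus2→Sub3→Bus1→City: bottleneck 3, flow now 10.
Augment Plant→Sub4→Sub3→Bus1→City: bottleneck 3, flow now 13.
Augment Plant→Sub4→Bus4→Sub1→City: bottleneck 5, flow now 18.
No augmenting path remains; maximum flow = 18.
Cut capacity 18 equals the max flow, so it is a minimum cut.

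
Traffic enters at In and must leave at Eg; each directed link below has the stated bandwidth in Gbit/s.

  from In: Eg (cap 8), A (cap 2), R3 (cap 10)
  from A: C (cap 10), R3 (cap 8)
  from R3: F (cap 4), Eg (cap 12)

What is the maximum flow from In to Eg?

20

Augment In→Eg: bottleneck 8, flow now 8.
Augment In→R3→Eg: bottleneck 10, flow now 18.
Augment In→A→R3→Eg: bottleneck 2, flow now 20.
No augmenting path remains; maximum flow = 20.
In the residual graph, reachable from In: {In}.
Min-cut edges: In→A (2), In→R3 (10), In→Eg (8); capacity 2 + 10 + 8 = 20.
This cut is saturated, so no flow can exceed 20.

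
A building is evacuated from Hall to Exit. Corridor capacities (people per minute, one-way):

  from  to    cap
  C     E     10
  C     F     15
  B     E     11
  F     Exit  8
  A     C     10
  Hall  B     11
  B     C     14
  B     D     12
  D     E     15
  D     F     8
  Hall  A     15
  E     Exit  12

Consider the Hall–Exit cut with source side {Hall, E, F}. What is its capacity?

46

Edges leaving {Hall, E, F}: Hall→A (15), Hall→B (11), E→Exit (12), F→Exit (8).
Cut capacity = 15 + 11 + 12 + 8 = 46.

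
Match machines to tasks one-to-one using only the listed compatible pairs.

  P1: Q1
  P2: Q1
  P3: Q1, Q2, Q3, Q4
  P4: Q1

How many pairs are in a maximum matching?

2

Unit-capacity flow: source→left, listed edges, right→sink; max matching = max flow.
Augmenting path P1→Q1 (+1); matched 1.
Augmenting path P3→Q2 (+1); matched 2.
No augmenting path remains; maximum matching = 2.
König certificate: {P3, Q1} is a vertex cover of size 2 (every listed pair touches it), so no matching can be larger.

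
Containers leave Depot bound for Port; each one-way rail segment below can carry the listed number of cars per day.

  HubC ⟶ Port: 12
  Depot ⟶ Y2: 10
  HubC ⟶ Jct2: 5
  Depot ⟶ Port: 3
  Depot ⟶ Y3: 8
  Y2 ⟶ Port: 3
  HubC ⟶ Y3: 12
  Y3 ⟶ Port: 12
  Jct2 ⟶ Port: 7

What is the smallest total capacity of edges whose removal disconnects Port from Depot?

14

Augment Depot→Port: bottleneck 3, flow now 3.
Augment Depot→Y2→Port: bottleneck 3, flow now 6.
Augment Depot→Y3→Port: bottleneck 8, flow now 14.
No augmenting path remains; maximum flow = 14.
By max-flow min-cut, the minimum cut capacity equals the max flow.
In the residual graph, reachable from Depot: {Depot, Y2}.
Min-cut edges: Depot→Y3 (8), Depot→Port (3), Y2→Port (3); capacity 8 + 3 + 3 = 14.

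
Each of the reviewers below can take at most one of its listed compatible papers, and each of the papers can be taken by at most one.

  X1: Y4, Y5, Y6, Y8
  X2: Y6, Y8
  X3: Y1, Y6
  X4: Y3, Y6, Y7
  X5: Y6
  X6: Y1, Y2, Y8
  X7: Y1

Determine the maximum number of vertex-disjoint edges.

6

Unit-capacity flow: source→left, listed edges, right→sink; max matching = max flow.
Augmenting path X1→Y4 (+1); matched 1.
Augmenting path X2→Y6 (+1); matched 2.
Augmenting path X3→Y1 (+1); matched 3.
Augmenting path X4→Y3 (+1); matched 4.
Augmenting path X6→Y2 (+1); matched 5.
Augmenting path X5→Y6→X2→Y8 (+1); matched 6.
No augmenting path remains; maximum matching = 6.
König certificate: {X1, X2, X4, X6, Y1, Y6} is a vertex cover of size 6 (every listed pair touches it), so no matching can be larger.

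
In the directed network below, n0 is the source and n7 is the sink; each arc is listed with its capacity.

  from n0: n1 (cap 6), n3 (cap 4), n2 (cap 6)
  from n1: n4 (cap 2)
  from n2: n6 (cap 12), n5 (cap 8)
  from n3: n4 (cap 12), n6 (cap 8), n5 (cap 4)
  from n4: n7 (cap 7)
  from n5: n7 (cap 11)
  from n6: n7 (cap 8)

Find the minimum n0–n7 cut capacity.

Augment n0→n1→n4→n7: bottleneck 2, flow now 2.
Augment n0→n2→n5→n7: bottleneck 6, flow now 8.
Augment n0→n3→n4→n7: bottleneck 4, flow now 12.
No augmenting path remains; maximum flow = 12.
By max-flow min-cut, the minimum cut capacity equals the max flow.
In the residual graph, reachable from n0: {n0, n1}.
Min-cut edges: n0→n2 (6), n0→n3 (4), n1→n4 (2); capacity 6 + 4 + 2 = 12.

12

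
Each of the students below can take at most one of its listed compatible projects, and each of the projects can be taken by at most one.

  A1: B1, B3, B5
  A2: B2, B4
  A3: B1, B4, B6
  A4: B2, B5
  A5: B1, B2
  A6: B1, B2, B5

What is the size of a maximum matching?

6

Unit-capacity flow: source→left, listed edges, right→sink; max matching = max flow.
Augmenting path A1→B1 (+1); matched 1.
Augmenting path A2→B2 (+1); matched 2.
Augmenting path A3→B4 (+1); matched 3.
Augmenting path A4→B5 (+1); matched 4.
Augmenting path A5→B1→A1→B3 (+1); matched 5.
Augmenting path A6→B2→A2→B4→A3→B6 (+1); matched 6.
No augmenting path remains; maximum matching = 6.
König certificate: {A1, A2, A3, A4, A5, A6} is a vertex cover of size 6 (every listed pair touches it), so no matching can be larger.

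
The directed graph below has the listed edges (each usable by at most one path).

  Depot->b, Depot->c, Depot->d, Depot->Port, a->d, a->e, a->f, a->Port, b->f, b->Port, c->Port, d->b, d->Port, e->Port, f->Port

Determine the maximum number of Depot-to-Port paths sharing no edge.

Assign every edge capacity 1; by Menger, the answer equals the max flow.
Path Depot→Port (+1); total 1.
Path Depot→b→Port (+1); total 2.
Path Depot→c→Port (+1); total 3.
Path Depot→d→Port (+1); total 4.
No residual Depot→Port path; max flow = 4.
Certifying cut of size 4: {Depot→Port, Depot→b, Depot→c, Depot→d}.

4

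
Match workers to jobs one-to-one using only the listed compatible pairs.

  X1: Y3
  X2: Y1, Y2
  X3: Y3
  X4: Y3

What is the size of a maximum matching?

Unit-capacity flow: source→left, listed edges, right→sink; max matching = max flow.
Augmenting path X1→Y3 (+1); matched 1.
Augmenting path X2→Y1 (+1); matched 2.
No augmenting path remains; maximum matching = 2.
König certificate: {X2, Y3} is a vertex cover of size 2 (every listed pair touches it), so no matching can be larger.

2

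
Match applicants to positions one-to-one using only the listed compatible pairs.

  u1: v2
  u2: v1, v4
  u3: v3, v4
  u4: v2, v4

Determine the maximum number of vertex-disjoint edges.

4

Unit-capacity flow: source→left, listed edges, right→sink; max matching = max flow.
Augmenting path u1→v2 (+1); matched 1.
Augmenting path u2→v1 (+1); matched 2.
Augmenting path u3→v3 (+1); matched 3.
Augmenting path u4→v4 (+1); matched 4.
No augmenting path remains; maximum matching = 4.
König certificate: {u1, u2, u3, u4} is a vertex cover of size 4 (every listed pair touches it), so no matching can be larger.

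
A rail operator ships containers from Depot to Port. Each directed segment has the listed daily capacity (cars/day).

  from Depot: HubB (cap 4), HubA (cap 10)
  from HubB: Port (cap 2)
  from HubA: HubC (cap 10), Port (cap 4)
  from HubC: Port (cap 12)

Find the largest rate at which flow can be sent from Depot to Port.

12

Augment Depot→HubB→Port: bottleneck 2, flow now 2.
Augment Depot→HubA→Port: bottleneck 4, flow now 6.
Augment Depot→HubA→HubC→Port: bottleneck 6, flow now 12.
No augmenting path remains; maximum flow = 12.
In the residual graph, reachable from Depot: {Depot, HubB}.
Min-cut edges: Depot→HubA (10), HubB→Port (2); capacity 10 + 2 = 12.
This cut is saturated, so no flow can exceed 12.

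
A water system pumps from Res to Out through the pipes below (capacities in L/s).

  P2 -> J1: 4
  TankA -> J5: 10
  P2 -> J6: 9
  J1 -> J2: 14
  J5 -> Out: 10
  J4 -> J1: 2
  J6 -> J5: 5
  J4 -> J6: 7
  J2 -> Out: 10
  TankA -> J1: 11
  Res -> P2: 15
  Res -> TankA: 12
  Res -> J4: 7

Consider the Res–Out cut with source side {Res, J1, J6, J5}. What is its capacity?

Edges leaving {Res, J1, J6, J5}: Res→J4 (7), Res→TankA (12), Res→P2 (15), J1→J2 (14), J5→Out (10).
Cut capacity = 7 + 12 + 15 + 14 + 10 = 58.

58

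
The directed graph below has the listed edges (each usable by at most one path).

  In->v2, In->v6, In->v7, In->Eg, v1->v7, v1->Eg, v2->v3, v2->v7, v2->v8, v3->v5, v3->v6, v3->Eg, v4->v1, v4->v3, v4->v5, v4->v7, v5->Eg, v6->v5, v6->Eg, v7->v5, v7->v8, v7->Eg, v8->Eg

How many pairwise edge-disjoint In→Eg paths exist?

Assign every edge capacity 1; by Menger, the answer equals the max flow.
Path In→Eg (+1); total 1.
Path In→v6→Eg (+1); total 2.
Path In→v7→Eg (+1); total 3.
Path In→v2→v3→Eg (+1); total 4.
No residual In→Eg path; max flow = 4.
Certifying cut of size 4: {In→Eg, In→v2, In→v6, In→v7}.

4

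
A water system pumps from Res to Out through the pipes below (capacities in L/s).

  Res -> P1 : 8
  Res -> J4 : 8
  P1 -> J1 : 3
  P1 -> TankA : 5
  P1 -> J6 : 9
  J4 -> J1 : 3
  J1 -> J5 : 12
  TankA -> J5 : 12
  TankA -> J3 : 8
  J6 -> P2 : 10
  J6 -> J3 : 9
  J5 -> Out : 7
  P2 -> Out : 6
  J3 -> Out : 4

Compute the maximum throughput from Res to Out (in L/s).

Augment Res→P1→J1→J5→Out: bottleneck 3, flow now 3.
Augment Res→P1→TankA→J5→Out: bottleneck 4, flow now 7.
Augment Res→P1→TankA→J3→Out: bottleneck 1, flow now 8.
Augment Res→J4→J1→P1→J6→P2→Out: bottleneck 3, flow now 11. (uses reverse residual edge)
No augmenting path remains; maximum flow = 11.
In the residual graph, reachable from Res: {Res, J4}.
Min-cut edges: Res→P1 (8), J4→J1 (3); capacity 8 + 3 = 11.
This cut is saturated, so no flow can exceed 11.

11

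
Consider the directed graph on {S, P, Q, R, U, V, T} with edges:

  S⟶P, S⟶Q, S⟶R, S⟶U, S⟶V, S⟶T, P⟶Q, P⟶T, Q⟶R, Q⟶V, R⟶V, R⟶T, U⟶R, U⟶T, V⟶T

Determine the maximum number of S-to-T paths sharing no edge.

5

Assign every edge capacity 1; by Menger, the answer equals the max flow.
Path S→T (+1); total 1.
Path S→P→T (+1); total 2.
Path S→R→T (+1); total 3.
Path S→U→T (+1); total 4.
Path S→V→T (+1); total 5.
No residual S→T path; max flow = 5.
Certifying cut of size 5: {R→T, S→P, S→T, S→U, V→T}.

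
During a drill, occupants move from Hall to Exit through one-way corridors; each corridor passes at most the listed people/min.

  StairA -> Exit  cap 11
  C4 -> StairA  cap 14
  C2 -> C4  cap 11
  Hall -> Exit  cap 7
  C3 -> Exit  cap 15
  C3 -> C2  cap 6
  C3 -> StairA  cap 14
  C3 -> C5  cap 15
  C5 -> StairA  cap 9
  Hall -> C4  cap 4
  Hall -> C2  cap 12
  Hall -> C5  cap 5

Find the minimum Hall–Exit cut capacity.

Augment Hall→Exit: bottleneck 7, flow now 7.
Augment Hall→C4→StairA→Exit: bottleneck 4, flow now 11.
Augment Hall→C5→StairA→Exit: bottleneck 5, flow now 16.
Augment Hall→C2→C4→StairA→Exit: bottleneck 2, flow now 18.
No augmenting path remains; maximum flow = 18.
By max-flow min-cut, the minimum cut capacity equals the max flow.
In the residual graph, reachable from Hall: {Hall, C2, C4, C5, StairA}.
Min-cut edges: Hall→Exit (7), StairA→Exit (11); capacity 7 + 11 = 18.

18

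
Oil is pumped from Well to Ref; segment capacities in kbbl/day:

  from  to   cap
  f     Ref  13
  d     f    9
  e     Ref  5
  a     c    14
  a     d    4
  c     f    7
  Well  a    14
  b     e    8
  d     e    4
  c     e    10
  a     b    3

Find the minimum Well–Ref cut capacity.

Augment Well→a→b→e→Ref: bottleneck 3, flow now 3.
Augment Well→a→c→e→Ref: bottleneck 2, flow now 5.
Augment Well→a→c→f→Ref: bottleneck 7, flow now 12.
Augment Well→a→d→f→Ref: bottleneck 2, flow now 14.
No augmenting path remains; maximum flow = 14.
By max-flow min-cut, the minimum cut capacity equals the max flow.
In the residual graph, reachable from Well: {Well}.
Min-cut edges: Well→a (14); capacity 14 = 14.

14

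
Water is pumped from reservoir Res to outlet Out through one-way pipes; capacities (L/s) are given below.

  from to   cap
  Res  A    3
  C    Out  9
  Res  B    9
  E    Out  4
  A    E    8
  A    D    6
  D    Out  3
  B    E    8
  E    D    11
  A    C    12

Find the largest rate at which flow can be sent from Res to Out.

Augment Res→A→C→Out: bottleneck 3, flow now 3.
Augment Res→B→E→Out: bottleneck 4, flow now 7.
Augment Res→B→E→D→Out: bottleneck 3, flow now 10.
No augmenting path remains; maximum flow = 10.
In the residual graph, reachable from Res: {Res, B, D, E}.
Min-cut edges: Res→A (3), D→Out (3), E→Out (4); capacity 3 + 3 + 4 = 10.
This cut is saturated, so no flow can exceed 10.

10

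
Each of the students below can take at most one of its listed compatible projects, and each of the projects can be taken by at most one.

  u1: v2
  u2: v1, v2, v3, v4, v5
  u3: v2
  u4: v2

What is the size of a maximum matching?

2

Unit-capacity flow: source→left, listed edges, right→sink; max matching = max flow.
Augmenting path u1→v2 (+1); matched 1.
Augmenting path u2→v1 (+1); matched 2.
No augmenting path remains; maximum matching = 2.
König certificate: {u2, v2} is a vertex cover of size 2 (every listed pair touches it), so no matching can be larger.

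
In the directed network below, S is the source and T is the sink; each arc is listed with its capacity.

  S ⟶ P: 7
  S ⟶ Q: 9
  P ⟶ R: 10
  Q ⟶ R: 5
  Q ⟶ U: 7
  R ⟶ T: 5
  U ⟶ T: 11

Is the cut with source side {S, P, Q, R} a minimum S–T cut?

Yes — it is a minimum cut (capacity 12).

Given cut capacity: 7 + 5 = 12.
Augment S→P→R→T: bottleneck 5, flow now 5.
Augment S→Q→U→T: bottleneck 7, flow now 12.
No augmenting path remains; maximum flow = 12.
Cut capacity 12 equals the max flow, so it is a minimum cut.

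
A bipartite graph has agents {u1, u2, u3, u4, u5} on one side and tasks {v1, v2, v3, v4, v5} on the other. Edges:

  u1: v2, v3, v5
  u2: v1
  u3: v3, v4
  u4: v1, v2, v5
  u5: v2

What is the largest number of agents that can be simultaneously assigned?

Unit-capacity flow: source→left, listed edges, right→sink; max matching = max flow.
Augmenting path u1→v2 (+1); matched 1.
Augmenting path u2→v1 (+1); matched 2.
Augmenting path u3→v3 (+1); matched 3.
Augmenting path u4→v5 (+1); matched 4.
Augmenting path u5→v2→u1→v3→u3→v4 (+1); matched 5.
No augmenting path remains; maximum matching = 5.
König certificate: {u1, u2, u3, u4, u5} is a vertex cover of size 5 (every listed pair touches it), so no matching can be larger.

5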